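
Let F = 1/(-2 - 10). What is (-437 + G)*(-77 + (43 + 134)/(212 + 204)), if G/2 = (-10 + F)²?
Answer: 535896665/29952 ≈ 17892.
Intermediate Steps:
F = -1/12 (F = 1/(-12) = -1/12 ≈ -0.083333)
G = 14641/72 (G = 2*(-10 - 1/12)² = 2*(-121/12)² = 2*(14641/144) = 14641/72 ≈ 203.35)
(-437 + G)*(-77 + (43 + 134)/(212 + 204)) = (-437 + 14641/72)*(-77 + (43 + 134)/(212 + 204)) = -16823*(-77 + 177/416)/72 = -16823/72*(-31855/416) = 535896665/29952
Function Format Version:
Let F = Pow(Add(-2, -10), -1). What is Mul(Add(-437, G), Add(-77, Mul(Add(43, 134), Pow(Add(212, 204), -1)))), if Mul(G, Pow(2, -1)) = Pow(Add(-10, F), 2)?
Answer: Rational(535896665, 29952) ≈ 17892.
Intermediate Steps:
F = Rational(-1, 12) (F = Pow(-12, -1) = Rational(-1, 12) ≈ -0.083333)
G = Rational(14641, 72) (G = Mul(2, Pow(Add(-10, Rational(-1, 12)), 2)) = Mul(2, Pow(Rational(-121, 12), 2)) = Mul(2, Rational(14641, 144)) = Rational(14641, 72) ≈ 203.35)
Mul(Add(-437, G), Add(-77, Mul(Add(43, 134), Pow(Add(212, 204), -1)))) = Mul(Add(-437, Rational(14641, 72)), Add(-77, Mul(Add(43, 134), Pow(Add(212, 204), -1)))) = Mul(Rational(-16823, 72), Add(-77, Mul(177, Pow(416, -1)))) = Mul(Rational(-16823, 72), Add(-77, Mul(177, Rational(1, 416)))) = Mul(Rational(-16823, 72), Add(-77, Rational(177, 416))) = Mul(Rational(-16823, 72), Rational(-31855, 416)) = Rational(535896665, 29952)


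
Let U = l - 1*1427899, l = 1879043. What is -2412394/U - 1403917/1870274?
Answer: -1286301626751/210940723364 ≈ -6.0979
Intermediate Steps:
U = 451144 (U = 1879043 - 1*1427899 = 1879043 - 1427899 = 451144)
-2412394/U - 1403917/1870274 = -2412394/451144 - 1403917/1870274 = -2412394*1/451144 - 1403917*1/1870274 = -1206197/225572 - 1403917/1870274 = -1286301626751/210940723364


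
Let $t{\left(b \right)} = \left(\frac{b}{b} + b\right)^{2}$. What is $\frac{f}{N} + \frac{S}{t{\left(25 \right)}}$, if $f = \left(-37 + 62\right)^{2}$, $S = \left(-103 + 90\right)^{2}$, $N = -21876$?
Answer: $\frac{1211}{5469} \approx 0.22143$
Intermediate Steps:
$t{\left(b \right)} = \left(1 + b\right)^{2}$
$S = 169$ ($S = \left(-13\right)^{2} = 169$)
$f = 625$ ($f = 25^{2} = 625$)
$\frac{f}{N} + \frac{S}{t{\left(25 \right)}} = \frac{625}{-21876} + \frac{169}{\left(1 + 25\right)^{2}} = 625 \left(- \frac{1}{21876}\right) + \frac{169}{26^{2}} = - \frac{625}{21876} + \frac{169}{676} = - \frac{625}{21876} + 169 \cdot \frac{1}{676} = - \frac{625}{21876} + \frac{1}{4} = \frac{1211}{5469}$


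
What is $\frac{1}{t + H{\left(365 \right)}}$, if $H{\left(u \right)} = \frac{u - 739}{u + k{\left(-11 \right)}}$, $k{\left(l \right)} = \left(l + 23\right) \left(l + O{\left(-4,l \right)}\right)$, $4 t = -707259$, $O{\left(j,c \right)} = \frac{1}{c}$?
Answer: $- \frac{10204}{1804234165} \approx -5.6556 \cdot 10^{-6}$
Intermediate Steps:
$t = - \frac{707259}{4}$ ($t = \frac{1}{4} \left(-707259\right) = - \frac{707259}{4} \approx -1.7681 \cdot 10^{5}$)
$k{\left(l \right)} = \left(23 + l\right) \left(l + \frac{1}{l}\right)$ ($k{\left(l \right)} = \left(l + 23\right) \left(l + \frac{1}{l}\right) = \left(23 + l\right) \left(l + \frac{1}{l}\right)$)
$H{\left(u \right)} = \frac{-739 + u}{- \frac{1464}{11} + u}$ ($H{\left(u \right)} = \frac{u - 739}{u + \left(1 + \left(-11\right)^{2} + 23 \left(-11\right) + \frac{23}{-11}\right)} = \frac{-739 + u}{u + \left(1 + 121 - 253 + 23 \left(- \frac{1}{11}\right)\right)} = \frac{-739 + u}{u + \left(1 + 121 - 253 - \frac{23}{11}\right)} = \frac{-739 + u}{u - \frac{1464}{11}} = \frac{-739 + u}{- \frac{1464}{11} + u}$)
$\frac{1}{t + H{\left(365 \right)}} = \frac{1}{- \frac{707259}{4} + \frac{11 \left(-739 + 365\right)}{-1464 + 11 \cdot 365}} = \frac{1}{- \frac{707259}{4} + 11 \frac{1}{-1464 + 4015} \left(-374\right)} = \frac{1}{- \frac{707259}{4} + 11 \cdot \frac{1}{2551} \left(-374\right)} = \frac{1}{- \frac{707259}{4} - \frac{4114}{2551}} = \frac{1}{- \frac{1804234165}{10204}} = - \frac{10204}{1804234165}$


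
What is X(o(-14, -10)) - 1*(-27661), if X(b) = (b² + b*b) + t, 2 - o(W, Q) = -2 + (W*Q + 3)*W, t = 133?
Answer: 8075866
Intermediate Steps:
o(W, Q) = 4 - W*(3 + Q*W) (o(W, Q) = 2 - (-2 + (W*Q + 3)*W) = 2 - (-2 + (Q*W + 3)*W) = 2 - (-2 + (3 + Q*W)*W) = 2 - (-2 + W*(3 + Q*W)) = 2 + (2 - W*(3 + Q*W)) = 4 - W*(3 + Q*W))
X(b) = 133 + 2*b² (X(b) = (b² + b*b) + 133 = (b² + b²) + 133 = 2*b² + 133 = 133 + 2*b²)
X(o(-14, -10)) - 1*(-27661) = (133 + 2*(4 - 3*(-14) - 1*(-10)*(-14)²)²) - 1*(-27661) = (133 + 2*(4 + 42 - 1*(-10)*196)²) + 27661 = (133 + 2*(4 + 42 + 1960)²) + 27661 = (133 + 2*2006²) + 27661 = (133 + 2*4024036) + 27661 = (133 + 8048072) + 27661 = 8048205 + 27661 = 8075866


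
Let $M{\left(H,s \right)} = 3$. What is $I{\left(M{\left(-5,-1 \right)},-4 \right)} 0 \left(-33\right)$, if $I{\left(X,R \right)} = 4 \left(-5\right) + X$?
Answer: $0$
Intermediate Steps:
$I{\left(X,R \right)} = -20 + X$
$I{\left(M{\left(-5,-1 \right)},-4 \right)} 0 \left(-33\right) = \left(-20 + 3\right) 0 \left(-33\right) = \left(-17\right) 0 \left(-33\right) = 0 \left(-33\right) = 0$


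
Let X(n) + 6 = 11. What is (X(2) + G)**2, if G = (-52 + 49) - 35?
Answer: 1089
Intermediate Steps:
G = -38 (G = -3 - 35 = -38)
X(n) = 5 (X(n) = -6 + 11 = 5)
(X(2) + G)**2 = (5 - 38)**2 = (-33)**2 = 1089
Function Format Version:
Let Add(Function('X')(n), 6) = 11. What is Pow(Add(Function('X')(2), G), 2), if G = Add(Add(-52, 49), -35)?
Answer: 1089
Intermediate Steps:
G = -38 (G = Add(-3, -35) = -38)
Function('X')(n) = 5 (Function('X')(n) = Add(-6, 11) = 5)
Pow(Add(Function('X')(2), G), 2) = Pow(Add(5, -38), 2) = Pow(-33, 2) = 1089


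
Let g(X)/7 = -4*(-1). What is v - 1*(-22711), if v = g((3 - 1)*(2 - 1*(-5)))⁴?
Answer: 637367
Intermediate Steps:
g(X) = 28 (g(X) = 7*(-4*(-1)) = 7*4 = 28)
v = 614656 (v = 28⁴ = 614656)
v - 1*(-22711) = 614656 - 1*(-22711) = 614656 + 22711 = 637367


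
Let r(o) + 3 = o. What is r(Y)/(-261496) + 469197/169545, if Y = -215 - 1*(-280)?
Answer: 20447104487/7389223220 ≈ 2.7672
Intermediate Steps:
Y = 65 (Y = -215 + 280 = 65)
r(o) = -3 + o
r(Y)/(-261496) + 469197/169545 = (-3 + 65)/(-261496) + 469197/169545 = 62*(-1/261496) + 469197*(1/169545) = -31/130748 + 156399/56515 = 20447104487/7389223220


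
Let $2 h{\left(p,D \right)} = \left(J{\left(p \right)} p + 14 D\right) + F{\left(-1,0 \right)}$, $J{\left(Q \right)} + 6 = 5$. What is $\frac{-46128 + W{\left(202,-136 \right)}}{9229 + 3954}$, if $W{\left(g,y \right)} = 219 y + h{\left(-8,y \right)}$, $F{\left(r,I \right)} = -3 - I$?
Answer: $- \frac{153723}{26366} \approx -5.8304$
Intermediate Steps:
$J{\left(Q \right)} = -1$ ($J{\left(Q \right)} = -6 + 5 = -1$)
$h{\left(p,D \right)} = - \frac{3}{2} + 7 D - \frac{p}{2}$ ($h{\left(p,D \right)} = \frac{\left(- p + 14 D\right) - 3}{2} = \frac{-3 - p + 14 D}{2} = - \frac{3}{2} + 7 D - \frac{p}{2}$)
$W{\left(g,y \right)} = \frac{5}{2} + 226 y$ ($W{\left(g,y \right)} = 219 y - \left(- \frac{5}{2} - 7 y\right) = 219 y + \left(- \frac{3}{2} + 7 y + 4\right) = 219 y + \left(\frac{5}{2} + 7 y\right) = \frac{5}{2} + 226 y$)
$\frac{-46128 + W{\left(202,-136 \right)}}{9229 + 3954} = \frac{-46128 + \left(\frac{5}{2} + 226 \left(-136\right)\right)}{9229 + 3954} = \frac{-46128 + \left(\frac{5}{2} - 30736\right)}{13183} = \left(-46128 - \frac{61467}{2}\right) \frac{1}{13183} = \left(- \frac{153723}{2}\right) \frac{1}{13183} = - \frac{153723}{26366}$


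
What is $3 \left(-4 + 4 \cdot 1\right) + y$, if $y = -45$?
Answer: $-45$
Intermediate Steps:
$3 \left(-4 + 4 \cdot 1\right) + y = 3 \left(-4 + 4 \cdot 1\right) - 45 = 3 \left(-4 + 4\right) - 45 = 3 \cdot 0 - 45 = 0 - 45 = -45$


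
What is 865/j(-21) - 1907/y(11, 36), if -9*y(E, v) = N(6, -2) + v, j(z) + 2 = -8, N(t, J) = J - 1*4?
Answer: 2428/5 ≈ 485.60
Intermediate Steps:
N(t, J) = -4 + J (N(t, J) = J - 4 = -4 + J)
j(z) = -10 (j(z) = -2 - 8 = -10)
y(E, v) = ⅔ - v/9 (y(E, v) = -((-4 - 2) + v)/9 = -(-6 + v)/9 = ⅔ - v/9)
865/j(-21) - 1907/y(11, 36) = 865/(-10) - 1907/(⅔ - ⅑*36) = 865*(-⅒) - 1907/(⅔ - 4) = -173/2 - 1907/(-10/3) = -173/2 - 1907*(-3/10) = -173/2 + 5721/10 = 2428/5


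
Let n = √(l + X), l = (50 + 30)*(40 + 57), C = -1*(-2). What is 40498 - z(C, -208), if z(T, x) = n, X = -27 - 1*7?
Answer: 40498 - √7726 ≈ 40410.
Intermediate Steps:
C = 2
X = -34 (X = -27 - 7 = -34)
l = 7760 (l = 80*97 = 7760)
n = √7726 (n = √(7760 - 34) = √7726 ≈ 87.898)
z(T, x) = √7726
40498 - z(C, -208) = 40498 - √7726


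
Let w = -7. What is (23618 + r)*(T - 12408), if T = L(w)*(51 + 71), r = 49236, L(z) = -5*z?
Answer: -592885852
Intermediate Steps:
T = 4270 (T = (-5*(-7))*(51 + 71) = 35*122 = 4270)
(23618 + r)*(T - 12408) = (23618 + 49236)*(4270 - 12408) = 72854*(-8138) = -592885852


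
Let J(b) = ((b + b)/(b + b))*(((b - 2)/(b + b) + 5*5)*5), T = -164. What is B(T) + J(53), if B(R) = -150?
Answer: -2395/106 ≈ -22.594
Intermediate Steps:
J(b) = 125 + 5*(-2 + b)/(2*b) (J(b) = ((2*b)/((2*b)))*(((-2 + b)/((2*b)) + 25)*5) = ((2*b)*(1/(2*b)))*(((-2 + b)*(1/(2*b)) + 25)*5) = 1*(((-2 + b)/(2*b) + 25)*5) = 1*((25 + (-2 + b)/(2*b))*5) = 1*(125 + 5*(-2 + b)/(2*b)) = 125 + 5*(-2 + b)/(2*b))
B(T) + J(53) = -150 + (255/2 - 5/53) = -150 + 13505/106 = -2395/106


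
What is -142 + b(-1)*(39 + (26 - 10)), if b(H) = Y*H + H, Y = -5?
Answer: 78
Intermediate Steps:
b(H) = -4*H (b(H) = -5*H + H = -4*H)
-142 + b(-1)*(39 + (26 - 10)) = -142 + (-4*(-1))*(39 + (26 - 10)) = -142 + 4*(39 + 16) = -142 + 4*55 = -142 + 220 = 78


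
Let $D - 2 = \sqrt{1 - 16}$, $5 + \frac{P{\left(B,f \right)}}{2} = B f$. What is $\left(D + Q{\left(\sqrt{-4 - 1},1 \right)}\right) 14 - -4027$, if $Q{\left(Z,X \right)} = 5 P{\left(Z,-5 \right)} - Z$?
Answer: $3355 - 714 i \sqrt{5} + 14 i \sqrt{15} \approx 3355.0 - 1542.3 i$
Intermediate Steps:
$P{\left(B,f \right)} = -10 + 2 B f$
$D = 2 + i \sqrt{15}$ ($D = 2 + \sqrt{1 - 16} = 2 + \sqrt{-15} = 2 + i \sqrt{15} \approx 2.0 + 3.873 i$)
$Q{\left(Z,X \right)} = -50 - 51 Z$ ($Q{\left(Z,X \right)} = 5 \left(-10 + 2 Z \left(-5\right)\right) - Z = 5 \left(-10 - 10 Z\right) - Z = \left(-50 - 50 Z\right) - Z = -50 - 51 Z$)
$\left(D + Q{\left(\sqrt{-4 - 1},1 \right)}\right) 14 - -4027 = \left(\left(2 + i \sqrt{15}\right) - \left(50 + 51 \sqrt{-4 - 1}\right)\right) 14 - -4027 = \left(\left(2 + i \sqrt{15}\right) - \left(50 + 51 \sqrt{-5}\right)\right) 14 + 4027 = \left(\left(2 + i \sqrt{15}\right) - \left(50 + 51 i \sqrt{5}\right)\right) 14 + 4027 = \left(-48 + i \sqrt{15} - 51 i \sqrt{5}\right) 14 + 4027 = \left(-672 - 714 i \sqrt{5} + 14 i \sqrt{15}\right) + 4027 = 3355 - 714 i \sqrt{5} + 14 i \sqrt{15}$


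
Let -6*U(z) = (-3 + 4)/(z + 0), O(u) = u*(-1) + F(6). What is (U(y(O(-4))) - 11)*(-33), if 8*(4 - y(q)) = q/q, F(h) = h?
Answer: 11297/31 ≈ 364.42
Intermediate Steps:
O(u) = 6 - u (O(u) = u*(-1) + 6 = -u + 6 = 6 - u)
y(q) = 31/8 (y(q) = 4 - q/(8*q) = 4 - 1/8*1 = 4 - 1/8 = 31/8)
U(z) = -1/(6*z) (U(z) = -(-3 + 4)/(6*(z + 0)) = -1/(6*z))
(U(y(O(-4))) - 11)*(-33) = (-1/(6*31/8) - 11)*(-33) = (-1/6*8/31 - 11)*(-33) = (-4/93 - 11)*(-33) = -1027/93*(-33) = 11297/31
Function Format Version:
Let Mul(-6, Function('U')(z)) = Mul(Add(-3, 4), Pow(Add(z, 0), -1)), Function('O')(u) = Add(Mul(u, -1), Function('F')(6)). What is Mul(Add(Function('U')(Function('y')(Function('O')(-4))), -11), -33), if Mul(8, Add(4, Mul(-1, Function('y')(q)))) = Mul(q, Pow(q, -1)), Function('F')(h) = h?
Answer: Rational(11297, 31) ≈ 364.42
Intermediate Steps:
Function('O')(u) = Add(6, Mul(-1, u)) (Function('O')(u) = Add(Mul(u, -1), 6) = Add(Mul(-1, u), 6) = Add(6, Mul(-1, u)))
Function('y')(q) = Rational(31, 8) (Function('y')(q) = Add(4, Mul(Rational(-1, 8), Mul(q, Pow(q, -1)))) = Add(4, Mul(Rational(-1, 8), 1)) = Add(4, Rational(-1, 8)) = Rational(31, 8))
Function('U')(z) = Mul(Rational(-1, 6), Pow(z, -1)) (Function('U')(z) = Mul(Rational(-1, 6), Mul(Add(-3, 4), Pow(Add(z, 0), -1))) = Mul(Rational(-1, 6), Mul(1, Pow(z, -1))) = Mul(Rational(-1, 6), Pow(z, -1)))
Mul(Add(Function('U')(Function('y')(Function('O')(-4))), -11), -33) = Mul(Add(Mul(Rational(-1, 6), Pow(Rational(31, 8), -1)), -11), -33) = Mul(Add(Mul(Rational(-1, 6), Rational(8, 31)), -11), -33) = Mul(Add(Rational(-4, 93), -11), -33) = Mul(Rational(-1027, 93), -33) = Rational(11297, 31)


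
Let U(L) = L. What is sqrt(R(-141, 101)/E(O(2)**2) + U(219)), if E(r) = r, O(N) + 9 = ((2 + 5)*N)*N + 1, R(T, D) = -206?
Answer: sqrt(87394)/20 ≈ 14.781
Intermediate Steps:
O(N) = -8 + 7*N**2 (O(N) = -9 + (((2 + 5)*N)*N + 1) = -9 + ((7*N)*N + 1) = -9 + (7*N**2 + 1) = -9 + (1 + 7*N**2) = -8 + 7*N**2)
sqrt(R(-141, 101)/E(O(2)**2) + U(219)) = sqrt(-206/(-8 + 7*2**2)**2 + 219) = sqrt(-206/(-8 + 7*4)**2 + 219) = sqrt(-206/(-8 + 28)**2 + 219) = sqrt(-206/(20**2) + 219) = sqrt(-206/400 + 219) = sqrt(-206*1/400 + 219) = sqrt(-103/200 + 219) = sqrt(43697/200) = sqrt(87394)/20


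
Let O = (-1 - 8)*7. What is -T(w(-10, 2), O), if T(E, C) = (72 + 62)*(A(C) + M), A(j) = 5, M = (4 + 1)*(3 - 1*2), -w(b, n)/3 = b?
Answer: -1340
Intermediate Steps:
w(b, n) = -3*b
O = -63 (O = -9*7 = -63)
M = 5 (M = 5*(3 - 2) = 5*1 = 5)
T(E, C) = 1340 (T(E, C) = (72 + 62)*(5 + 5) = 134*10 = 1340)
-T(w(-10, 2), O) = -1*1340 = -1340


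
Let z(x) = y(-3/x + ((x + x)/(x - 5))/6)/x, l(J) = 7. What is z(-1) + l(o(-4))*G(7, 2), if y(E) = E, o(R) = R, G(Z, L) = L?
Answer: 197/18 ≈ 10.944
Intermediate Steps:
z(x) = (-3/x + x/(3*(-5 + x)))/x (z(x) = (-3/x + ((x + x)/(x - 5))/6)/x = (-3/x + ((2*x)/(-5 + x))*(1/6))/x = (-3/x + (2*x/(-5 + x))*(1/6))/x = (-3/x + x/(3*(-5 + x)))/x)
z(-1) + l(o(-4))*G(7, 2) = (1/3)*(45 + (-1)**2 - 9*(-1))/((-1)**2*(-5 - 1)) + 7*2 = (1/3)*1*(45 + 1 + 9)/(-6) + 14 = (1/3)*1*(-1/6)*55 + 14 = -55/18 + 14 = 197/18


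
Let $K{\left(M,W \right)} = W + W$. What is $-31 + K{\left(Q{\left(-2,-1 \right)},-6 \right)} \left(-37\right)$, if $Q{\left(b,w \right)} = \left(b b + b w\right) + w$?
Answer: $413$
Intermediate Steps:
$Q{\left(b,w \right)} = w + b^{2} + b w$ ($Q{\left(b,w \right)} = \left(b^{2} + b w\right) + w = w + b^{2} + b w$)
$K{\left(M,W \right)} = 2 W$
$-31 + K{\left(Q{\left(-2,-1 \right)},-6 \right)} \left(-37\right) = -31 + 2 \left(-6\right) \left(-37\right) = -31 - -444 = -31 + 444 = 413$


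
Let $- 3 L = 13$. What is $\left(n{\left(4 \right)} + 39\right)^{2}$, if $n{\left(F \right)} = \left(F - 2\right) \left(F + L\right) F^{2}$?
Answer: $\frac{7225}{9} \approx 802.78$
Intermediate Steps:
$L = - \frac{13}{3}$ ($L = \left(- \frac{1}{3}\right) 13 = - \frac{13}{3} \approx -4.3333$)
$n{\left(F \right)} = F^{2} \left(-2 + F\right) \left(- \frac{13}{3} + F\right)$ ($n{\left(F \right)} = \left(F - 2\right) \left(F - \frac{13}{3}\right) F^{2} = \left(-2 + F\right) \left(- \frac{13}{3} + F\right) F^{2} = F^{2} \left(-2 + F\right) \left(- \frac{13}{3} + F\right)$)
$\left(n{\left(4 \right)} + 39\right)^{2} = \left(\frac{4^{2} \left(26 - 76 + 3 \cdot 4^{2}\right)}{3} + 39\right)^{2} = \left(\frac{1}{3} \cdot 16 \left(26 - 76 + 3 \cdot 16\right) + 39\right)^{2} = \left(\frac{1}{3} \cdot 16 \left(26 - 76 + 48\right) + 39\right)^{2} = \left(\frac{1}{3} \cdot 16 \left(-2\right) + 39\right)^{2} = \left(- \frac{32}{3} + 39\right)^{2} = \left(\frac{85}{3}\right)^{2} = \frac{7225}{9}$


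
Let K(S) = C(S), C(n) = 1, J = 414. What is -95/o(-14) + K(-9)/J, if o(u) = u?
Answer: 9836/1449 ≈ 6.7881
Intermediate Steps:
K(S) = 1
-95/o(-14) + K(-9)/J = -95/(-14) + 1/414 = -95*(-1/14) + 1*(1/414) = 95/14 + 1/414 = 9836/1449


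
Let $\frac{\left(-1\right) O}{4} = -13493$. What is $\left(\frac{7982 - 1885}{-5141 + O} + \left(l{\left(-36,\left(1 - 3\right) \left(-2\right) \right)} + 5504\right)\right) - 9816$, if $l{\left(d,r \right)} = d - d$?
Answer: $- \frac{210553175}{48831} \approx -4311.9$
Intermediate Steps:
$O = 53972$ ($O = \left(-4\right) \left(-13493\right) = 53972$)
$l{\left(d,r \right)} = 0$
$\left(\frac{7982 - 1885}{-5141 + O} + \left(l{\left(-36,\left(1 - 3\right) \left(-2\right) \right)} + 5504\right)\right) - 9816 = \left(\frac{7982 - 1885}{-5141 + 53972} + \left(0 + 5504\right)\right) - 9816 = \left(\frac{6097}{48831} + 5504\right) - 9816 = \frac{268771921}{48831} - 9816 = - \frac{210553175}{48831}$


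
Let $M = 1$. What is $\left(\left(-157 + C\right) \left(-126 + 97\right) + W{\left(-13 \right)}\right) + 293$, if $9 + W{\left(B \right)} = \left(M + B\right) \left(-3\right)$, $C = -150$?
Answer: $9223$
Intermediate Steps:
$W{\left(B \right)} = -12 - 3 B$ ($W{\left(B \right)} = -9 + \left(1 + B\right) \left(-3\right) = -9 - \left(3 + 3 B\right) = -12 - 3 B$)
$\left(\left(-157 + C\right) \left(-126 + 97\right) + W{\left(-13 \right)}\right) + 293 = \left(\left(-157 - 150\right) \left(-126 + 97\right) - -27\right) + 293 = \left(\left(-307\right) \left(-29\right) + \left(-12 + 39\right)\right) + 293 = \left(8903 + 27\right) + 293 = 8930 + 293 = 9223$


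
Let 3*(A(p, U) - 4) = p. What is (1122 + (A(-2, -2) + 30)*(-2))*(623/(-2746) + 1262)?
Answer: 1828274769/1373 ≈ 1.3316e+6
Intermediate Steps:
A(p, U) = 4 + p/3
(1122 + (A(-2, -2) + 30)*(-2))*(623/(-2746) + 1262) = (1122 + ((4 + (⅓)*(-2)) + 30)*(-2))*(623/(-2746) + 1262) = (1122 + ((4 - ⅔) + 30)*(-2))*(623*(-1/2746) + 1262) = (1122 + (10/3 + 30)*(-2))*(-623/2746 + 1262) = (1122 + (100/3)*(-2))*(3464829/2746) = (1122 - 200/3)*(3464829/2746) = (3166/3)*(3464829/2746) = 1828274769/1373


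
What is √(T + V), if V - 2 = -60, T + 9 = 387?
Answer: 8*√5 ≈ 17.889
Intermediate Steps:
T = 378 (T = -9 + 387 = 378)
V = -58 (V = 2 - 60 = -58)
√(T + V) = √(378 - 58) = √320 = 8*√5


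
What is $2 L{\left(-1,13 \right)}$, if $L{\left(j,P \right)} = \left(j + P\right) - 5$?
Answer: $14$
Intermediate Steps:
$L{\left(j,P \right)} = -5 + P + j$ ($L{\left(j,P \right)} = \left(P + j\right) - 5 = -5 + P + j$)
$2 L{\left(-1,13 \right)} = 2 \left(-5 + 13 - 1\right) = 2 \cdot 7 = 14$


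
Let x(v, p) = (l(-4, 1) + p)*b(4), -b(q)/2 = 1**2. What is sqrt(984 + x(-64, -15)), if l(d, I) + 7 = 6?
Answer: 2*sqrt(254) ≈ 31.875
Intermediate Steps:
l(d, I) = -1 (l(d, I) = -7 + 6 = -1)
b(q) = -2 (b(q) = -2*1**2 = -2*1 = -2)
x(v, p) = 2 - 2*p (x(v, p) = (-1 + p)*(-2) = 2 - 2*p)
sqrt(984 + x(-64, -15)) = sqrt(984 + (2 - 2*(-15))) = sqrt(984 + (2 + 30)) = sqrt(984 + 32) = sqrt(1016) = 2*sqrt(254)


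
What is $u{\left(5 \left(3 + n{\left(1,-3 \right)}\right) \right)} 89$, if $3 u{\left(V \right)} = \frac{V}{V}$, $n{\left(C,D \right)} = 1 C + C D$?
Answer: $\frac{89}{3} \approx 29.667$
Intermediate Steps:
$n{\left(C,D \right)} = C + C D$
$u{\left(V \right)} = \frac{1}{3}$ ($u{\left(V \right)} = \frac{V \frac{1}{V}}{3} = \frac{1}{3} \cdot 1 = \frac{1}{3}$)
$u{\left(5 \left(3 + n{\left(1,-3 \right)}\right) \right)} 89 = \frac{1}{3} \cdot 89 = \frac{89}{3}$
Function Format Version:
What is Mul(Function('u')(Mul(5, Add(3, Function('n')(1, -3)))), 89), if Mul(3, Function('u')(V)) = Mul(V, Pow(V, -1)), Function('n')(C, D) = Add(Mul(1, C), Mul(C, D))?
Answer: Rational(89, 3) ≈ 29.667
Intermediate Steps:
Function('n')(C, D) = Add(C, Mul(C, D))
Function('u')(V) = Rational(1, 3) (Function('u')(V) = Mul(Rational(1, 3), Mul(V, Pow(V, -1))) = Mul(Rational(1, 3), 1) = Rational(1, 3))
Mul(Function('u')(Mul(5, Add(3, Function('n')(1, -3)))), 89) = Mul(Rational(1, 3), 89) = Rational(89, 3)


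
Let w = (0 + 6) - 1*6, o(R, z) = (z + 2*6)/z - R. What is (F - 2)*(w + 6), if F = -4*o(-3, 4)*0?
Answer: -12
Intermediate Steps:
o(R, z) = -R + (12 + z)/z (o(R, z) = (z + 12)/z - R = (12 + z)/z - R = -R + (12 + z)/z)
w = 0 (w = 6 - 6 = 0)
F = 0 (F = -4*(1 - 1*(-3) + 12/4)*0 = -4*(1 + 3 + 12*(¼))*0 = -4*(1 + 3 + 3)*0 = -4*7*0 = -28*0 = 0)
(F - 2)*(w + 6) = (0 - 2)*(0 + 6) = -2*6 = -12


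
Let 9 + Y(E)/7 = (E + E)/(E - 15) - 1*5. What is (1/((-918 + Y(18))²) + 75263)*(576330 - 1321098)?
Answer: -3043087049163924/54289 ≈ -5.6053e+10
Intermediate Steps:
Y(E) = -98 + 14*E/(-15 + E) (Y(E) = -63 + 7*((E + E)/(E - 15) - 1*5) = -63 + 7*((2*E)/(-15 + E) - 5) = -63 + 7*(2*E/(-15 + E) - 5) = -63 + 7*(-5 + 2*E/(-15 + E)) = -63 + (-35 + 14*E/(-15 + E)) = -98 + 14*E/(-15 + E))
(1/((-918 + Y(18))²) + 75263)*(576330 - 1321098) = (1/((-918 + 42*(35 - 2*18)/(-15 + 18))²) + 75263)*(576330 - 1321098) = (1/((-918 + 42*(35 - 36)/3)²) + 75263)*(-744768) = (1/((-918 + 42*(⅓)*(-1))²) + 75263)*(-744768) = (1/((-918 - 14)²) + 75263)*(-744768) = (1/((-932)²) + 75263)*(-744768) = (1/868624 + 75263)*(-744768) = (65375248113/868624)*(-744768) = -3043087049163924/54289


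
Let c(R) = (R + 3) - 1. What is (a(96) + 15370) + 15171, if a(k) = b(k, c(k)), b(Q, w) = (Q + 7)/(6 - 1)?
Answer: 152808/5 ≈ 30562.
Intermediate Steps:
c(R) = 2 + R (c(R) = (3 + R) - 1 = 2 + R)
b(Q, w) = 7/5 + Q/5 (b(Q, w) = (7 + Q)/5 = (7 + Q)*(⅕) = 7/5 + Q/5)
a(k) = 7/5 + k/5
(a(96) + 15370) + 15171 = ((7/5 + (⅕)*96) + 15370) + 15171 = ((7/5 + 96/5) + 15370) + 15171 = (103/5 + 15370) + 15171 = 76953/5 + 15171 = 152808/5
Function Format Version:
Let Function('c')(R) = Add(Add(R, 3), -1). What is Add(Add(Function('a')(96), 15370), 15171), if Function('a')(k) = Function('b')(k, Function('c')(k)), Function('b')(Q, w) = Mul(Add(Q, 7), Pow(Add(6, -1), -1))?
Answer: Rational(152808, 5) ≈ 30562.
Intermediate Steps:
Function('c')(R) = Add(2, R) (Function('c')(R) = Add(Add(3, R), -1) = Add(2, R))
Function('b')(Q, w) = Add(Rational(7, 5), Mul(Rational(1, 5), Q)) (Function('b')(Q, w) = Mul(Add(7, Q), Pow(5, -1)) = Mul(Add(7, Q), Rational(1, 5)) = Add(Rational(7, 5), Mul(Rational(1, 5), Q)))
Function('a')(k) = Add(Rational(7, 5), Mul(Rational(1, 5), k))
Add(Add(Function('a')(96), 15370), 15171) = Add(Add(Add(Rational(7, 5), Mul(Rational(1, 5), 96)), 15370), 15171) = Add(Add(Add(Rational(7, 5), Rational(96, 5)), 15370), 15171) = Add(Add(Rational(103, 5), 15370), 15171) = Add(Rational(76953, 5), 15171) = Rational(152808, 5)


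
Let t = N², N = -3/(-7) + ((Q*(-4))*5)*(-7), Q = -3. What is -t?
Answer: -8625969/49 ≈ -1.7604e+5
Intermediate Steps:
N = -2937/7 (N = -3/(-7) + (-3*(-4)*5)*(-7) = -3*(-⅐) + (12*5)*(-7) = 3/7 + 60*(-7) = 3/7 - 420 = -2937/7 ≈ -419.57)
t = 8625969/49 (t = (-2937/7)² = 8625969/49 ≈ 1.7604e+5)
-t = -1*8625969/49 = -8625969/49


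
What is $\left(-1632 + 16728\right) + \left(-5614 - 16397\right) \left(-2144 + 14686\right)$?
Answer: $-276046866$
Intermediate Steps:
$\left(-1632 + 16728\right) + \left(-5614 - 16397\right) \left(-2144 + 14686\right) = 15096 - 276061962 = -276046866$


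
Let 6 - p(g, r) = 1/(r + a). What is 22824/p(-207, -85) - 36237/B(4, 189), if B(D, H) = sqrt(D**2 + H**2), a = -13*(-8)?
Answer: 433656/113 - 36237*sqrt(35737)/35737 ≈ 3646.0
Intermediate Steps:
a = 104
p(g, r) = 6 - 1/(104 + r) (p(g, r) = 6 - 1/(r + 104) = 6 - 1/(104 + r))
22824/p(-207, -85) - 36237/B(4, 189) = 22824/(((623 + 6*(-85))/(104 - 85))) - 36237/sqrt(4**2 + 189**2) = 22824/(((623 - 510)/19)) - 36237/sqrt(16 + 35721) = 22824/(((1/19)*113)) - 36237*sqrt(35737)/35737 = 22824/(113/19) - 36237*sqrt(35737)/35737 = 22824*(19/113) - 36237*sqrt(35737)/35737 = 433656/113 - 36237*sqrt(35737)/35737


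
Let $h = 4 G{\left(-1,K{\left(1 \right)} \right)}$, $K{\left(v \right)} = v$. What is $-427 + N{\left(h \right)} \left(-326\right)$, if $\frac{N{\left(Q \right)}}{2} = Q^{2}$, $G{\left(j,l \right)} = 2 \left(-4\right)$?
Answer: $-668075$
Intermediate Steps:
$G{\left(j,l \right)} = -8$
$h = -32$ ($h = 4 \left(-8\right) = -32$)
$N{\left(Q \right)} = 2 Q^{2}$
$-427 + N{\left(h \right)} \left(-326\right) = -427 + 2 \left(-32\right)^{2} \left(-326\right) = -427 + 2 \cdot 1024 \left(-326\right) = -427 + 2048 \left(-326\right) = -427 - 667648 = -668075$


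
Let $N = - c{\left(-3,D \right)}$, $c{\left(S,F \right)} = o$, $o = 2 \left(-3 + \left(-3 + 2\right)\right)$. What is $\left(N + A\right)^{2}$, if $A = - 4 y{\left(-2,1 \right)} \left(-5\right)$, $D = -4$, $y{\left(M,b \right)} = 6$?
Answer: $16384$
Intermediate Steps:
$o = -8$ ($o = 2 \left(-3 - 1\right) = 2 \left(-4\right) = -8$)
$A = 120$ ($A = \left(-4\right) 6 \left(-5\right) = \left(-24\right) \left(-5\right) = 120$)
$c{\left(S,F \right)} = -8$
$N = 8$ ($N = \left(-1\right) \left(-8\right) = 8$)
$\left(N + A\right)^{2} = \left(8 + 120\right)^{2} = 128^{2} = 16384$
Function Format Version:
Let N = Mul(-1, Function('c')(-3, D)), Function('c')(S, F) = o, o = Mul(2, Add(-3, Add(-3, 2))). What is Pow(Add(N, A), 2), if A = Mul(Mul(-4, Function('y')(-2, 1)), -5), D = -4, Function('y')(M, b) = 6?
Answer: 16384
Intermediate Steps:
o = -8 (o = Mul(2, Add(-3, -1)) = Mul(2, -4) = -8)
A = 120 (A = Mul(Mul(-4, 6), -5) = Mul(-24, -5) = 120)
Function('c')(S, F) = -8
N = 8 (N = Mul(-1, -8) = 8)
Pow(Add(N, A), 2) = Pow(Add(8, 120), 2) = Pow(128, 2) = 16384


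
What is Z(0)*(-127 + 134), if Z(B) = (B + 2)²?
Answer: 28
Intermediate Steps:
Z(B) = (2 + B)²
Z(0)*(-127 + 134) = (2 + 0)²*(-127 + 134) = 2²*7 = 4*7 = 28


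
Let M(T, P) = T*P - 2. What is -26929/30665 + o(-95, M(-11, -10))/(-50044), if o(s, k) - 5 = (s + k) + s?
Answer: -1345273671/1534599260 ≈ -0.87663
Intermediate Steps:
M(T, P) = -2 + P*T (M(T, P) = P*T - 2 = -2 + P*T)
o(s, k) = 5 + k + 2*s (o(s, k) = 5 + ((s + k) + s) = 5 + ((k + s) + s) = 5 + (k + 2*s) = 5 + k + 2*s)
-26929/30665 + o(-95, M(-11, -10))/(-50044) = -26929/30665 + (5 + (-2 - 10*(-11)) + 2*(-95))/(-50044) = -26929*1/30665 + (5 + (-2 + 110) - 190)*(-1/50044) = -26929/30665 + (5 + 108 - 190)*(-1/50044) = -26929/30665 - 77*(-1/50044) = -26929/30665 + 77/50044 = -1345273671/1534599260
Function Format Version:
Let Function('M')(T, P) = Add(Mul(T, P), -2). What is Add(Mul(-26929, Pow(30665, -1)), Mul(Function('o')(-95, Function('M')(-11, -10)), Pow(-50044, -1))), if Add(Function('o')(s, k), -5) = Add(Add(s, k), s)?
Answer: Rational(-1345273671, 1534599260) ≈ -0.87663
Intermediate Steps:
Function('M')(T, P) = Add(-2, Mul(P, T)) (Function('M')(T, P) = Add(Mul(P, T), -2) = Add(-2, Mul(P, T)))
Function('o')(s, k) = Add(5, k, Mul(2, s)) (Function('o')(s, k) = Add(5, Add(Add(s, k), s)) = Add(5, Add(Add(k, s), s)) = Add(5, Add(k, Mul(2, s))) = Add(5, k, Mul(2, s)))
Add(Mul(-26929, Pow(30665, -1)), Mul(Function('o')(-95, Function('M')(-11, -10)), Pow(-50044, -1))) = Add(Mul(-26929, Pow(30665, -1)), Mul(Add(5, Add(-2, Mul(-10, -11)), Mul(2, -95)), Pow(-50044, -1))) = Add(Mul(-26929, Rational(1, 30665)), Mul(Add(5, Add(-2, 110), -190), Rational(-1, 50044))) = Add(Rational(-26929, 30665), Mul(Add(5, 108, -190), Rational(-1, 50044))) = Add(Rational(-26929, 30665), Mul(-77, Rational(-1, 50044))) = Add(Rational(-26929, 30665), Rational(77, 50044)) = Rational(-1345273671, 1534599260)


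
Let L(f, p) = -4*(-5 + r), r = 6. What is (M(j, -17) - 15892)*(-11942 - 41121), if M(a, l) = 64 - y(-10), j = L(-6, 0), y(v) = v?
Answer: 839350534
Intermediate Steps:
L(f, p) = -4 (L(f, p) = -4*(-5 + 6) = -4*1 = -4)
j = -4
M(a, l) = 74 (M(a, l) = 64 - 1*(-10) = 64 + 10 = 74)
(M(j, -17) - 15892)*(-11942 - 41121) = (74 - 15892)*(-11942 - 41121) = -15818*(-53063) = 839350534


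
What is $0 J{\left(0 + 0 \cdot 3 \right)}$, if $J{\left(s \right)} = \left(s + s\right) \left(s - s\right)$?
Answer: $0$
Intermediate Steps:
$J{\left(s \right)} = 0$ ($J{\left(s \right)} = 2 s 0 = 0$)
$0 J{\left(0 + 0 \cdot 3 \right)} = 0 \cdot 0 = 0$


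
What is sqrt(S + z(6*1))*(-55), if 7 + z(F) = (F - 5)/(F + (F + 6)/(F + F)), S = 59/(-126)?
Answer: -55*I*sqrt(12922)/42 ≈ -148.86*I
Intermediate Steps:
S = -59/126 (S = 59*(-1/126) = -59/126 ≈ -0.46825)
z(F) = -7 + (-5 + F)/(F + (6 + F)/(2*F)) (z(F) = -7 + (F - 5)/(F + (F + 6)/(F + F)) = -7 + (-5 + F)/(F + (6 + F)/((2*F))) = -7 + (-5 + F)/(F + (6 + F)*(1/(2*F))) = -7 + (-5 + F)/(F + (6 + F)/(2*F)))
sqrt(S + z(6*1))*(-55) = sqrt(-59/126 + (-42 - 102 - 12*(6*1)**2)/(6 + 6*1 + 2*(6*1)**2))*(-55) = sqrt(-59/126 + (-42 - 17*6 - 12*6**2)/(6 + 6 + 2*6**2))*(-55) = sqrt(-59/126 + (-42 - 102 - 12*36)/(6 + 6 + 2*36))*(-55) = sqrt(-59/126 + (-42 - 102 - 432)/(6 + 6 + 72))*(-55) = sqrt(-59/126 - 576/84)*(-55) = sqrt(-59/126 + (1/84)*(-576))*(-55) = sqrt(-59/126 - 48/7)*(-55) = sqrt(-923/126)*(-55) = (I*sqrt(12922)/42)*(-55) = -55*I*sqrt(12922)/42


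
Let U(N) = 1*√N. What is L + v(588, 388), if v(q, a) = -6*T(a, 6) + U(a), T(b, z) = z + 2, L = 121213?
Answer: 121165 + 2*√97 ≈ 1.2118e+5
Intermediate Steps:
T(b, z) = 2 + z
U(N) = √N
v(q, a) = -48 + √a (v(q, a) = -6*(2 + 6) + √a = -6*8 + √a = -48 + √a)
L + v(588, 388) = 121213 + (-48 + √388) = 121213 + (-48 + 2*√97) = 121165 + 2*√97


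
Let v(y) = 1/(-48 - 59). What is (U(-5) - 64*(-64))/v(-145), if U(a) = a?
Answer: -437737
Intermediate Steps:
v(y) = -1/107 (v(y) = 1/(-107) = -1/107)
(U(-5) - 64*(-64))/v(-145) = (-5 - 64*(-64))/(-1/107) = (-5 + 4096)*(-107) = 4091*(-107) = -437737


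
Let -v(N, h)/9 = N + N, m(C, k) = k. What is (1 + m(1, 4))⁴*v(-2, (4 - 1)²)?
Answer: 22500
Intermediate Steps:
v(N, h) = -18*N (v(N, h) = -9*(N + N) = -18*N)
(1 + m(1, 4))⁴*v(-2, (4 - 1)²) = (1 + 4)⁴*(-18*(-2)) = 5⁴*36 = 625*36 = 22500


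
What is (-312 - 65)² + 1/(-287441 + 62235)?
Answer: 32008303573/225206 ≈ 1.4213e+5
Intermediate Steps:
(-312 - 65)² + 1/(-287441 + 62235) = (-377)² + 1/(-225206) = 142129 - 1/225206 = 32008303573/225206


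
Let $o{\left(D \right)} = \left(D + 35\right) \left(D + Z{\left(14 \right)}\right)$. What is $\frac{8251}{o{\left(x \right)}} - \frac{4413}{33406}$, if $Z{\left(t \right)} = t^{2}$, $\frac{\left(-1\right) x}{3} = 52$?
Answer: $- \frac{148495913}{80842520} \approx -1.8369$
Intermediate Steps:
$x = -156$ ($x = \left(-3\right) 52 = -156$)
$o{\left(D \right)} = \left(35 + D\right) \left(196 + D\right)$ ($o{\left(D \right)} = \left(D + 35\right) \left(D + 14^{2}\right) = \left(35 + D\right) \left(D + 196\right) = \left(35 + D\right) \left(196 + D\right)$)
$\frac{8251}{o{\left(x \right)}} - \frac{4413}{33406} = \frac{8251}{6860 + \left(-156\right)^{2} + 231 \left(-156\right)} - \frac{4413}{33406} = \frac{8251}{6860 + 24336 - 36036} - \frac{4413}{33406} = \frac{8251}{-4840} - \frac{4413}{33406} = 8251 \left(- \frac{1}{4840}\right) - \frac{4413}{33406} = - \frac{8251}{4840} - \frac{4413}{33406} = - \frac{148495913}{80842520}$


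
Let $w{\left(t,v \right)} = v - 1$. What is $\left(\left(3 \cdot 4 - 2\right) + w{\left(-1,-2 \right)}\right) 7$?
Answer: $49$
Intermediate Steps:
$w{\left(t,v \right)} = -1 + v$
$\left(\left(3 \cdot 4 - 2\right) + w{\left(-1,-2 \right)}\right) 7 = \left(\left(3 \cdot 4 - 2\right) - 3\right) 7 = \left(\left(12 - 2\right) - 3\right) 7 = \left(10 - 3\right) 7 = 7 \cdot 7 = 49$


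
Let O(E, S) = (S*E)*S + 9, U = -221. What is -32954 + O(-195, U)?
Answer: -9556940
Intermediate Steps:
O(E, S) = 9 + E*S**2 (O(E, S) = (E*S)*S + 9 = E*S**2 + 9 = 9 + E*S**2)
-32954 + O(-195, U) = -32954 + (9 - 195*(-221)**2) = -32954 + (9 - 195*48841) = -32954 + (9 - 9523995) = -32954 - 9523986 = -9556940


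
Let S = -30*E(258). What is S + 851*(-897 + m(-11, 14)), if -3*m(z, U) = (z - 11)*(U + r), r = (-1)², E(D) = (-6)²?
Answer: -670817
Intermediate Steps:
E(D) = 36
S = -1080 (S = -30*36 = -1080)
r = 1
m(z, U) = -(1 + U)*(-11 + z)/3 (m(z, U) = -(z - 11)*(U + 1)/3 = -(-11 + z)*(1 + U)/3 = -(1 + U)*(-11 + z)/3)
S + 851*(-897 + m(-11, 14)) = -1080 + 851*(-897 + (11/3 - ⅓*(-11) + (11/3)*14 - ⅓*14*(-11))) = -1080 + 851*(-897 + (11/3 + 11/3 + 154/3 + 154/3)) = -1080 + 851*(-897 + 110) = -1080 + 851*(-787) = -1080 - 669737 = -670817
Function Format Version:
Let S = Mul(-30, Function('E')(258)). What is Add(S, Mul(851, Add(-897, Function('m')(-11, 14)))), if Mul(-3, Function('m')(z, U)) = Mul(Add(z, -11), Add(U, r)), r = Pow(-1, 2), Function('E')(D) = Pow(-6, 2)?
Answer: -670817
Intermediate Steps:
Function('E')(D) = 36
S = -1080 (S = Mul(-30, 36) = -1080)
r = 1
Function('m')(z, U) = Mul(Rational(-1, 3), Add(1, U), Add(-11, z)) (Function('m')(z, U) = Mul(Rational(-1, 3), Mul(Add(z, -11), Add(U, 1))) = Mul(Rational(-1, 3), Mul(Add(-11, z), Add(1, U))) = Mul(Rational(-1, 3), Mul(Add(1, U), Add(-11, z))) = Mul(Rational(-1, 3), Add(1, U), Add(-11, z)))
Add(S, Mul(851, Add(-897, Function('m')(-11, 14)))) = Add(-1080, Mul(851, Add(-897, Add(Rational(11, 3), Mul(Rational(-1, 3), -11), Mul(Rational(11, 3), 14), Mul(Rational(-1, 3), 14, -11))))) = Add(-1080, Mul(851, Add(-897, Add(Rational(11, 3), Rational(11, 3), Rational(154, 3), Rational(154, 3))))) = Add(-1080, Mul(851, Add(-897, 110))) = Add(-1080, Mul(851, -787)) = Add(-1080, -669737) = -670817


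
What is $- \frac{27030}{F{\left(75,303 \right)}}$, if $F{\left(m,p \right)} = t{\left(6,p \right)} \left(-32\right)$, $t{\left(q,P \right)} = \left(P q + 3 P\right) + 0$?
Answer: $\frac{4505}{14544} \approx 0.30975$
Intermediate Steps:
$t{\left(q,P \right)} = 3 P + P q$ ($t{\left(q,P \right)} = \left(3 P + P q\right) + 0 = 3 P + P q$)
$F{\left(m,p \right)} = - 288 p$ ($F{\left(m,p \right)} = p \left(3 + 6\right) \left(-32\right) = p 9 \left(-32\right) = 9 p \left(-32\right) = - 288 p$)
$- \frac{27030}{F{\left(75,303 \right)}} = - \frac{27030}{\left(-288\right) 303} = - \frac{27030}{-87264} = \left(-27030\right) \left(- \frac{1}{87264}\right) = \frac{4505}{14544}$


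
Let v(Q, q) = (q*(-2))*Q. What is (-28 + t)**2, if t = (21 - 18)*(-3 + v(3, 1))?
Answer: 3025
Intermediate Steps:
v(Q, q) = -2*Q*q (v(Q, q) = (-2*q)*Q = -2*Q*q)
t = -27 (t = (21 - 18)*(-3 - 2*3*1) = 3*(-3 - 6) = 3*(-9) = -27)
(-28 + t)**2 = (-28 - 27)**2 = (-55)**2 = 3025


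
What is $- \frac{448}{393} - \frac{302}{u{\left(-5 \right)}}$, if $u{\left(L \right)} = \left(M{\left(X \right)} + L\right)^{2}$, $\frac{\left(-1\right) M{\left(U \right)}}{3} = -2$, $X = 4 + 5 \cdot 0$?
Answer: $- \frac{119134}{393} \approx -303.14$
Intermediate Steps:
$X = 4$ ($X = 4 + 0 = 4$)
$M{\left(U \right)} = 6$ ($M{\left(U \right)} = \left(-3\right) \left(-2\right) = 6$)
$u{\left(L \right)} = \left(6 + L\right)^{2}$
$- \frac{448}{393} - \frac{302}{u{\left(-5 \right)}} = - \frac{448}{393} - \frac{302}{\left(6 - 5\right)^{2}} = \left(-448\right) \frac{1}{393} - \frac{302}{1^{2}} = - \frac{448}{393} - \frac{302}{1} = - \frac{448}{393} - 302 = - \frac{119134}{393}$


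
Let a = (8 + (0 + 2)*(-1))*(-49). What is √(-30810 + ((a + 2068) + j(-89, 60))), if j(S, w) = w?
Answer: 4*I*√1811 ≈ 170.22*I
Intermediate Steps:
a = -294 (a = (8 + 2*(-1))*(-49) = (8 - 2)*(-49) = 6*(-49) = -294)
√(-30810 + ((a + 2068) + j(-89, 60))) = √(-30810 + ((-294 + 2068) + 60)) = √(-30810 + (1774 + 60)) = √(-30810 + 1834) = √(-28976) = 4*I*√1811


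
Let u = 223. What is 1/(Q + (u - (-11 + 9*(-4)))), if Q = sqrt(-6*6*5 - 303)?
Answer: 90/24461 - I*sqrt(483)/73383 ≈ 0.0036793 - 0.00029949*I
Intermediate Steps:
Q = I*sqrt(483) (Q = sqrt(-36*5 - 303) = sqrt(-180 - 303) = sqrt(-483) = I*sqrt(483) ≈ 21.977*I)
1/(Q + (u - (-11 + 9*(-4)))) = 1/(I*sqrt(483) + (223 - (-11 + 9*(-4)))) = 1/(I*sqrt(483) + (223 - (-11 - 36))) = 1/(I*sqrt(483) + (223 - 1*(-47))) = 1/(I*sqrt(483) + (223 + 47)) = 1/(I*sqrt(483) + 270) = 1/(270 + I*sqrt(483))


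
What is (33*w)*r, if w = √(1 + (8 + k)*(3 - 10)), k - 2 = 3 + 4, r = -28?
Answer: -924*I*√118 ≈ -10037.0*I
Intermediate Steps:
k = 9 (k = 2 + (3 + 4) = 2 + 7 = 9)
w = I*√118 (w = √(1 + (8 + 9)*(3 - 10)) = √(1 + 17*(-7)) = √(1 - 119) = √(-118) = I*√118 ≈ 10.863*I)
(33*w)*r = (33*(I*√118))*(-28) = (33*I*√118)*(-28) = -924*I*√118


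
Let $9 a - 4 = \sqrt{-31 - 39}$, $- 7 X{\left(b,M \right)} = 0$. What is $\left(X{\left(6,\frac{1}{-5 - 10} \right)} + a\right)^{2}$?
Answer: $\frac{\left(4 + i \sqrt{70}\right)^{2}}{81} \approx -0.66667 + 0.82633 i$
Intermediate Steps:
$X{\left(b,M \right)} = 0$ ($X{\left(b,M \right)} = \left(- \frac{1}{7}\right) 0 = 0$)
$a = \frac{4}{9} + \frac{i \sqrt{70}}{9}$ ($a = \frac{4}{9} + \frac{\sqrt{-31 - 39}}{9} = \frac{4}{9} + \frac{\sqrt{-70}}{9} = \frac{4}{9} + \frac{i \sqrt{70}}{9} \approx 0.44444 + 0.92962 i$)
$\left(X{\left(6,\frac{1}{-5 - 10} \right)} + a\right)^{2} = \left(0 + \left(\frac{4}{9} + \frac{i \sqrt{70}}{9}\right)\right)^{2} = \left(\frac{4}{9} + \frac{i \sqrt{70}}{9}\right)^{2}$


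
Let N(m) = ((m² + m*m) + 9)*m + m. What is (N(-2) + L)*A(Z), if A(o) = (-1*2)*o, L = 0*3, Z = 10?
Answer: 720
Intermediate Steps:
L = 0
N(m) = m + m*(9 + 2*m²) (N(m) = ((m² + m²) + 9)*m + m = (2*m² + 9)*m + m = (9 + 2*m²)*m + m = m*(9 + 2*m²) + m = m + m*(9 + 2*m²))
A(o) = -2*o
(N(-2) + L)*A(Z) = (2*(-2)*(5 + (-2)²) + 0)*(-2*10) = (2*(-2)*(5 + 4) + 0)*(-20) = (2*(-2)*9 + 0)*(-20) = (-36 + 0)*(-20) = -36*(-20) = 720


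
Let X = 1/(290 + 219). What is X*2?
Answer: 2/509 ≈ 0.0039293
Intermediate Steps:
X = 1/509 ≈ 0.0019646
X*2 = (1/509)*2 = 2/509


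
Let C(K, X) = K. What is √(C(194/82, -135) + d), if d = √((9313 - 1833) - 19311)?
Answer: √(3977 + 1681*I*√11831)/41 ≈ 7.4553 + 7.2949*I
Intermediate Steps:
d = I*√11831 (d = √(7480 - 19311) = √(-11831) = I*√11831 ≈ 108.77*I)
√(C(194/82, -135) + d) = √(194/82 + I*√11831) = √(194*(1/82) + I*√11831) = √(97/41 + I*√11831)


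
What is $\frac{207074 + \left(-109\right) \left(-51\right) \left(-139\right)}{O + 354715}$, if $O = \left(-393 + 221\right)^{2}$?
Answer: $- \frac{565627}{384299} \approx -1.4718$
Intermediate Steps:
$O = 29584$ ($O = \left(-172\right)^{2} = 29584$)
$\frac{207074 + \left(-109\right) \left(-51\right) \left(-139\right)}{O + 354715} = \frac{207074 + \left(-109\right) \left(-51\right) \left(-139\right)}{29584 + 354715} = \frac{207074 + 5559 \left(-139\right)}{384299} = \left(207074 - 772701\right) \frac{1}{384299} = \left(-565627\right) \frac{1}{384299} = - \frac{565627}{384299}$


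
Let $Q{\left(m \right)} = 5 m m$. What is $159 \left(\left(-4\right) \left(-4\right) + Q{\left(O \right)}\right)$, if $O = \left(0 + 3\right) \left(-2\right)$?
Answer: $31164$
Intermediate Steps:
$O = -6$ ($O = 3 \left(-2\right) = -6$)
$Q{\left(m \right)} = 5 m^{2}$
$159 \left(\left(-4\right) \left(-4\right) + Q{\left(O \right)}\right) = 159 \left(\left(-4\right) \left(-4\right) + 5 \left(-6\right)^{2}\right) = 159 \left(16 + 5 \cdot 36\right) = 159 \left(16 + 180\right) = 159 \cdot 196 = 31164$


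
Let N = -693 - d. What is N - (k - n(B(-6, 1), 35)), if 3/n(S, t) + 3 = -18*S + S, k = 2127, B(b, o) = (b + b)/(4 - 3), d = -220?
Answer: -174199/67 ≈ -2600.0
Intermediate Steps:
B(b, o) = 2*b (B(b, o) = (2*b)/1 = (2*b)*1 = 2*b)
N = -473 (N = -693 - 1*(-220) = -693 + 220 = -473)
n(S, t) = 3/(-3 - 17*S) (n(S, t) = 3/(-3 + (-18*S + S)) = 3/(-3 - 17*S))
N - (k - n(B(-6, 1), 35)) = -473 - (2127 - (-3)/(3 + 17*(2*(-6)))) = -473 - (2127 - (-3)/(3 + 17*(-12))) = -473 - (2127 - (-3)/(3 - 204)) = -473 - (2127 - (-3)/(-201)) = -473 - (2127 - (-3)*(-1)/201) = -473 - (2127 - 1*1/67) = -473 - (2127 - 1/67) = -473 - 1*142508/67 = -473 - 142508/67 = -174199/67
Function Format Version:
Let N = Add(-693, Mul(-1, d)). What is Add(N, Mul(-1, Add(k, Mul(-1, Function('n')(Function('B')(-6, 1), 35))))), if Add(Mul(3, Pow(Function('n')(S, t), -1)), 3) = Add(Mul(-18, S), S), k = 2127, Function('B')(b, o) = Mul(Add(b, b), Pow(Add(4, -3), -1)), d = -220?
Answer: Rational(-174199, 67) ≈ -2600.0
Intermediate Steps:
Function('B')(b, o) = Mul(2, b) (Function('B')(b, o) = Mul(Mul(2, b), Pow(1, -1)) = Mul(Mul(2, b), 1) = Mul(2, b))
N = -473 (N = Add(-693, Mul(-1, -220)) = Add(-693, 220) = -473)
Function('n')(S, t) = Mul(3, Pow(Add(-3, Mul(-17, S)), -1)) (Function('n')(S, t) = Mul(3, Pow(Add(-3, Add(Mul(-18, S), S)), -1)) = Mul(3, Pow(Add(-3, Mul(-17, S)), -1)))
Add(N, Mul(-1, Add(k, Mul(-1, Function('n')(Function('B')(-6, 1), 35))))) = Add(-473, Mul(-1, Add(2127, Mul(-1, Mul(-3, Pow(Add(3, Mul(17, Mul(2, -6))), -1)))))) = Add(-473, Mul(-1, Add(2127, Mul(-1, Mul(-3, Pow(Add(3, Mul(17, -12)), -1)))))) = Add(-473, Mul(-1, Add(2127, Mul(-1, Mul(-3, Pow(Add(3, -204), -1)))))) = Add(-473, Mul(-1, Add(2127, Mul(-1, Mul(-3, Pow(-201, -1)))))) = Add(-473, Mul(-1, Add(2127, Mul(-1, Mul(-3, Rational(-1, 201)))))) = Add(-473, Mul(-1, Add(2127, Mul(-1, Rational(1, 67))))) = Add(-473, Mul(-1, Add(2127, Rational(-1, 67)))) = Add(-473, Mul(-1, Rational(142508, 67))) = Add(-473, Rational(-142508, 67)) = Rational(-174199, 67)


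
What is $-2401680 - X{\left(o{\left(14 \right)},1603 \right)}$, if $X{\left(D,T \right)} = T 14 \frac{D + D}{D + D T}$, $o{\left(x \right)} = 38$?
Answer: $- \frac{963084901}{401} \approx -2.4017 \cdot 10^{6}$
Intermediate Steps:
$X{\left(D,T \right)} = \frac{28 D T}{D + D T}$ ($X{\left(D,T \right)} = 14 T \frac{2 D}{D + D T} = \frac{28 D T}{D + D T}$)
$-2401680 - X{\left(o{\left(14 \right)},1603 \right)} = -2401680 - 28 \cdot 1603 \frac{1}{1 + 1603} = -2401680 - 28 \cdot 1603 \cdot \frac{1}{1604} = -2401680 - \frac{11221}{401} = - \frac{963084901}{401}$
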